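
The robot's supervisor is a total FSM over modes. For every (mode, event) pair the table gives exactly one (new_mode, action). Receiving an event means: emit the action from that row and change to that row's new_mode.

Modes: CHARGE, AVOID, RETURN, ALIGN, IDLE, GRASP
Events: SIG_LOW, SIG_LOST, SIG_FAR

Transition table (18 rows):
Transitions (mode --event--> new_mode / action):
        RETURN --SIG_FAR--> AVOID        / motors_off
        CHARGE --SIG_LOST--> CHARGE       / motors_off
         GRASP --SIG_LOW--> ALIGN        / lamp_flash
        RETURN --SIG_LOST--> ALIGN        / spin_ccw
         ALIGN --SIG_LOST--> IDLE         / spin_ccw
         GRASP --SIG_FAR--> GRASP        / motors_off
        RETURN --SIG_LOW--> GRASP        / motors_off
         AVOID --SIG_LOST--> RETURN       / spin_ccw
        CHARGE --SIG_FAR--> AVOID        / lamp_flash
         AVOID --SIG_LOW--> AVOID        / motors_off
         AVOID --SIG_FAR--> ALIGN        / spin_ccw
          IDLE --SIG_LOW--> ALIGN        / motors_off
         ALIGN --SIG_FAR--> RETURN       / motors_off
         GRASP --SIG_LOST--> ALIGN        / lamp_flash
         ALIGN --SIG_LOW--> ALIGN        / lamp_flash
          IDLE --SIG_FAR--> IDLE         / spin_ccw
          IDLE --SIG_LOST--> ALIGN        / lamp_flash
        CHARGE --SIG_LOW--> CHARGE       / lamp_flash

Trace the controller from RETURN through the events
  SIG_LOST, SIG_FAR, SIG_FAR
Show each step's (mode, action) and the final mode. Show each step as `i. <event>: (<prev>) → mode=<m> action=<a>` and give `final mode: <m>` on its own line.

final mode: AVOID

1. SIG_LOST: (RETURN) → mode=ALIGN action=spin_ccw
2. SIG_FAR: (ALIGN) → mode=RETURN action=motors_off
3. SIG_FAR: (RETURN) → mode=AVOID action=motors_off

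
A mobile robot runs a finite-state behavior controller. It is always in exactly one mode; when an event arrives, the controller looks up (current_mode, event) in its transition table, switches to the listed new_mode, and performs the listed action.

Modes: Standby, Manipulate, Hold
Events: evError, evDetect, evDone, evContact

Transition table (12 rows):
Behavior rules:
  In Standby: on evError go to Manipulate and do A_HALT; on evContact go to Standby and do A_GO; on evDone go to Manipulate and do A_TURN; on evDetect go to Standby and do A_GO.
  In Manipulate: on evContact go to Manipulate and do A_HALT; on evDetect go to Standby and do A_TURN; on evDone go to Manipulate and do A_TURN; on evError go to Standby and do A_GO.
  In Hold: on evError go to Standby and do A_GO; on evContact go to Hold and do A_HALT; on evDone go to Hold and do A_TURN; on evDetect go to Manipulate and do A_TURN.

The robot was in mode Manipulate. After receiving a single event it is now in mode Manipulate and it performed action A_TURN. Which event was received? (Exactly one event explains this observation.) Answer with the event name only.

evDone

try evError: (Manipulate, evError) → (Standby, A_GO)
try evDetect: (Manipulate, evDetect) → (Standby, A_TURN)
try evDone: (Manipulate, evDone) → (Manipulate, A_TURN)  ← matches
try evContact: (Manipulate, evContact) → (Manipulate, A_HALT)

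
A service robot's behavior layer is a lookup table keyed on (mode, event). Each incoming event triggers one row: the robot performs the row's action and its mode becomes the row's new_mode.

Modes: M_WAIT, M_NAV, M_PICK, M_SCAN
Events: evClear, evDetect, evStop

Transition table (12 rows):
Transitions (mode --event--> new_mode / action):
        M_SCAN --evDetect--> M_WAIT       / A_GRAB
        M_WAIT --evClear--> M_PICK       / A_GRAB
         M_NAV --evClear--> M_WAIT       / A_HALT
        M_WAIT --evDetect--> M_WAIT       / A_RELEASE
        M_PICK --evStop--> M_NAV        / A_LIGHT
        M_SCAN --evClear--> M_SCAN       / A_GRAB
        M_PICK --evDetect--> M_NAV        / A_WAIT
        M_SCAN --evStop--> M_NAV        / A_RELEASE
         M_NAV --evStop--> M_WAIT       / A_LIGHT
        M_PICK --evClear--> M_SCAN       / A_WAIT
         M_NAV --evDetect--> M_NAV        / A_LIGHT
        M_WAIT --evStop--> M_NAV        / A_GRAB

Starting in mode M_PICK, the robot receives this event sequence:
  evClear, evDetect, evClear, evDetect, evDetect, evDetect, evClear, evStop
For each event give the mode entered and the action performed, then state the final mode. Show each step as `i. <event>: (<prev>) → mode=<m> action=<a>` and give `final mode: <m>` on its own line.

1. evClear: (M_PICK) → mode=M_SCAN action=A_WAIT
2. evDetect: (M_SCAN) → mode=M_WAIT action=A_GRAB
3. evClear: (M_WAIT) → mode=M_PICK action=A_GRAB
4. evDetect: (M_PICK) → mode=M_NAV action=A_WAIT
5. evDetect: (M_NAV) → mode=M_NAV action=A_LIGHT
6. evDetect: (M_NAV) → mode=M_NAV action=A_LIGHT
7. evClear: (M_NAV) → mode=M_WAIT action=A_HALT
8. evStop: (M_WAIT) → mode=M_NAV action=A_GRAB

final mode: M_NAV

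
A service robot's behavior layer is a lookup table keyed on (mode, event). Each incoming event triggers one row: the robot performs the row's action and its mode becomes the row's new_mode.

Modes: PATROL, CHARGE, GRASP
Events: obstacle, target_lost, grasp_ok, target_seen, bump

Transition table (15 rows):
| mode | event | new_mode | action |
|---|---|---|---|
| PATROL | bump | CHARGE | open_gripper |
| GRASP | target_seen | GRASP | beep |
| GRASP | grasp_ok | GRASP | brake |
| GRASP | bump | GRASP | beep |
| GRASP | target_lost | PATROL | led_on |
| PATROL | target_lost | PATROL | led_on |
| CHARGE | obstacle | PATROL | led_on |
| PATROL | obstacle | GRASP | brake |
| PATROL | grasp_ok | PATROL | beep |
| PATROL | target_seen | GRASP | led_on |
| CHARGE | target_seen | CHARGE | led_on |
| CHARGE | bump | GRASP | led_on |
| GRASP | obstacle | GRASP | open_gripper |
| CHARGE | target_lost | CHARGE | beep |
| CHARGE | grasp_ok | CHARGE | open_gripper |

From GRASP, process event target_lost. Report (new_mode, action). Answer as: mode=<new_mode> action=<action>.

current mode = GRASP; filter table to that mode:
  (GRASP, target_seen) → (GRASP, beep)
  (GRASP, grasp_ok) → (GRASP, brake)
  (GRASP, bump) → (GRASP, beep)
  (GRASP, target_lost) → (PATROL, led_on)  ← event matches
  (GRASP, obstacle) → (GRASP, open_gripper)
event = target_lost selects (PATROL, led_on)

mode=PATROL action=led_on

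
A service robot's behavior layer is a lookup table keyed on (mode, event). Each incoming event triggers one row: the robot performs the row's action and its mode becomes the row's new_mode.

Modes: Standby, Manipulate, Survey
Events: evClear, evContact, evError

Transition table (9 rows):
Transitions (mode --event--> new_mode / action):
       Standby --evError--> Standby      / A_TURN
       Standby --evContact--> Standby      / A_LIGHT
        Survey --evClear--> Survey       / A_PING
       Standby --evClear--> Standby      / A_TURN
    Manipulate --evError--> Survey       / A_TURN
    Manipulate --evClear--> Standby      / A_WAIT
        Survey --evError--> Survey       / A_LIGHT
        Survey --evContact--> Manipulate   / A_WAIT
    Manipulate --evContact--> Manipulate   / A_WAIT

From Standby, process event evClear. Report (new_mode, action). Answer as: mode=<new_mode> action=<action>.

mode=Standby action=A_TURN

current mode = Standby; filter table to that mode:
  (Standby, evError) → (Standby, A_TURN)
  (Standby, evContact) → (Standby, A_LIGHT)
  (Standby, evClear) → (Standby, A_TURN)  ← event matches
event = evClear selects (Standby, A_TURN)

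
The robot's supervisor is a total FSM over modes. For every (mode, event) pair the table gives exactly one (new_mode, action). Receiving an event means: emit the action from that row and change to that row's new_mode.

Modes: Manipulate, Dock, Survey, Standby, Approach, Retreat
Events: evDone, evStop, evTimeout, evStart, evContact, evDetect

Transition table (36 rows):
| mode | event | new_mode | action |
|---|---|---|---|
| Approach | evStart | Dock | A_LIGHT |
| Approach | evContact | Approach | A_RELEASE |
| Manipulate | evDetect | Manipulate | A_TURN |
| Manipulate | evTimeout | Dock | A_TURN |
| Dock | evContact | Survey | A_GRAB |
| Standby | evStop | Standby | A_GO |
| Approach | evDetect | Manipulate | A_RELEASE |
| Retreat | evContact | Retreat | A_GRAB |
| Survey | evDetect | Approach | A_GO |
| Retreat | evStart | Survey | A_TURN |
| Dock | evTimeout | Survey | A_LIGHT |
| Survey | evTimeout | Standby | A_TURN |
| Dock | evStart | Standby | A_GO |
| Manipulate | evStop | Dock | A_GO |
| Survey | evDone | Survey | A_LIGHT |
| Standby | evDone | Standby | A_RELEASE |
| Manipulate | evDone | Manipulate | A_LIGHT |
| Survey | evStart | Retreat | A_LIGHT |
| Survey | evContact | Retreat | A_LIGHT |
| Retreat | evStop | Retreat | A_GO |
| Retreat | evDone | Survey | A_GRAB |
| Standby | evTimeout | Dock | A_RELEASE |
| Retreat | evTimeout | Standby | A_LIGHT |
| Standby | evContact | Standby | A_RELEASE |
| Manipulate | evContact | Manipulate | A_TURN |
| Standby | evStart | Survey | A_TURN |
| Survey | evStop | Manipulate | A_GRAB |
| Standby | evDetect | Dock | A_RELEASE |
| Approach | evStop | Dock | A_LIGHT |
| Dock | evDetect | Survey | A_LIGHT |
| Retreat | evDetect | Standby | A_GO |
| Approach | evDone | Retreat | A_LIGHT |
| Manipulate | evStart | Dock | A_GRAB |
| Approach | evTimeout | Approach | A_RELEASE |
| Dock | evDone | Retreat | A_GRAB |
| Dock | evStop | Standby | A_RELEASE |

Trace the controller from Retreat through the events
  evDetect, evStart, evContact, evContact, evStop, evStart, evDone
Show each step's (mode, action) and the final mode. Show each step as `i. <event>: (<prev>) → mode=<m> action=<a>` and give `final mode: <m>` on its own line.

final mode: Survey

1. evDetect: (Retreat) → mode=Standby action=A_GO
2. evStart: (Standby) → mode=Survey action=A_TURN
3. evContact: (Survey) → mode=Retreat action=A_LIGHT
4. evContact: (Retreat) → mode=Retreat action=A_GRAB
5. evStop: (Retreat) → mode=Retreat action=A_GO
6. evStart: (Retreat) → mode=Survey action=A_TURN
7. evDone: (Survey) → mode=Survey action=A_LIGHT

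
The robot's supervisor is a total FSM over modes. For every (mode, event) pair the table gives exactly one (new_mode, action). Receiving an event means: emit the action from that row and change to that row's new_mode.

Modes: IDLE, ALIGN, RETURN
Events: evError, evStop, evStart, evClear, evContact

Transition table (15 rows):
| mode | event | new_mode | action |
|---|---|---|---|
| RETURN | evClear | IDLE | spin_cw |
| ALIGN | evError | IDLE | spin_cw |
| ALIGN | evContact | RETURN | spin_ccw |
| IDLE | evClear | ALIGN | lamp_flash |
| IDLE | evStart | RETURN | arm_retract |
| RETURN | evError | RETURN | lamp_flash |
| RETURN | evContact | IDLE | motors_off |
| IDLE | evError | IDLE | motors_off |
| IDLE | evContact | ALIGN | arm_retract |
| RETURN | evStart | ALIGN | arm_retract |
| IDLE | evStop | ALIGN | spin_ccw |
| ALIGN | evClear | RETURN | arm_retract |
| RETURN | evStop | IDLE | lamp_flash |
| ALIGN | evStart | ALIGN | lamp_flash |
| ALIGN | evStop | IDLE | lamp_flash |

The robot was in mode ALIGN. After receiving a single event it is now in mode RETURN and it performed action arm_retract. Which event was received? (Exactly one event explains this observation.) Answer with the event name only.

evClear

try evError: (ALIGN, evError) → (IDLE, spin_cw)
try evStop: (ALIGN, evStop) → (IDLE, lamp_flash)
try evStart: (ALIGN, evStart) → (ALIGN, lamp_flash)
try evClear: (ALIGN, evClear) → (RETURN, arm_retract)  ← matches
try evContact: (ALIGN, evContact) → (RETURN, spin_ccw)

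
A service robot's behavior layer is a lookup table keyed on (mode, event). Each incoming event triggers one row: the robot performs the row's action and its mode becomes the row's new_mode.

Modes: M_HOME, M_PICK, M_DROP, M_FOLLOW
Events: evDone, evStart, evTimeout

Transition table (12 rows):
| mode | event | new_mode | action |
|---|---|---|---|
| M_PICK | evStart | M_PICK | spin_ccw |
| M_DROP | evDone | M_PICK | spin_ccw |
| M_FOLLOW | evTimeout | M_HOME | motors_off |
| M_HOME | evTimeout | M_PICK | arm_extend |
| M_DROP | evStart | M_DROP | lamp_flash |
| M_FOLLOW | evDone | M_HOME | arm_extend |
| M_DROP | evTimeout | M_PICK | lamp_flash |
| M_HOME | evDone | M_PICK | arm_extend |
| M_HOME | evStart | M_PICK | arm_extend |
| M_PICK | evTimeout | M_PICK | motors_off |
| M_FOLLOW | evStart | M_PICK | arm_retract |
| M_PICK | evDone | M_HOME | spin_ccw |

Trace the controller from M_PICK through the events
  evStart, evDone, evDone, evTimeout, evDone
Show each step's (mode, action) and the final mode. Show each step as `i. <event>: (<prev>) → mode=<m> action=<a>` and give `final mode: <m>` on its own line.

final mode: M_HOME

1. evStart: (M_PICK) → mode=M_PICK action=spin_ccw
2. evDone: (M_PICK) → mode=M_HOME action=spin_ccw
3. evDone: (M_HOME) → mode=M_PICK action=arm_extend
4. evTimeout: (M_PICK) → mode=M_PICK action=motors_off
5. evDone: (M_PICK) → mode=M_HOME action=spin_ccw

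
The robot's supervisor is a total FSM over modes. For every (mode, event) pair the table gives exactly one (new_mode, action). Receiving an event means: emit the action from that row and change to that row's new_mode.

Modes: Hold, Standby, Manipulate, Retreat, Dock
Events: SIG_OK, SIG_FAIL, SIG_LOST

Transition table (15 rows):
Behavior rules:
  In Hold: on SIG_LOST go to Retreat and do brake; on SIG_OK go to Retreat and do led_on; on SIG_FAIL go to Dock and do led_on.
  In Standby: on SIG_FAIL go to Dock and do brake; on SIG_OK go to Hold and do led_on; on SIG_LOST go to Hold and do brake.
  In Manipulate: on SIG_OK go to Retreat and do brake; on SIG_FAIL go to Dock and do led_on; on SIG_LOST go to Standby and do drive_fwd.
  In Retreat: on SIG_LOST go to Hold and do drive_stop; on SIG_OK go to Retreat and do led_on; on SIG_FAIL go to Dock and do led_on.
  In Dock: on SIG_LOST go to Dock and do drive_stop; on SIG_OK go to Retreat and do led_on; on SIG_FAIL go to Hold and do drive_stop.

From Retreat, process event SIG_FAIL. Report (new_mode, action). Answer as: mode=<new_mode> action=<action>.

current mode = Retreat; filter table to that mode:
  (Retreat, SIG_LOST) → (Hold, drive_stop)
  (Retreat, SIG_OK) → (Retreat, led_on)
  (Retreat, SIG_FAIL) → (Dock, led_on)  ← event matches
event = SIG_FAIL selects (Dock, led_on)

mode=Dock action=led_on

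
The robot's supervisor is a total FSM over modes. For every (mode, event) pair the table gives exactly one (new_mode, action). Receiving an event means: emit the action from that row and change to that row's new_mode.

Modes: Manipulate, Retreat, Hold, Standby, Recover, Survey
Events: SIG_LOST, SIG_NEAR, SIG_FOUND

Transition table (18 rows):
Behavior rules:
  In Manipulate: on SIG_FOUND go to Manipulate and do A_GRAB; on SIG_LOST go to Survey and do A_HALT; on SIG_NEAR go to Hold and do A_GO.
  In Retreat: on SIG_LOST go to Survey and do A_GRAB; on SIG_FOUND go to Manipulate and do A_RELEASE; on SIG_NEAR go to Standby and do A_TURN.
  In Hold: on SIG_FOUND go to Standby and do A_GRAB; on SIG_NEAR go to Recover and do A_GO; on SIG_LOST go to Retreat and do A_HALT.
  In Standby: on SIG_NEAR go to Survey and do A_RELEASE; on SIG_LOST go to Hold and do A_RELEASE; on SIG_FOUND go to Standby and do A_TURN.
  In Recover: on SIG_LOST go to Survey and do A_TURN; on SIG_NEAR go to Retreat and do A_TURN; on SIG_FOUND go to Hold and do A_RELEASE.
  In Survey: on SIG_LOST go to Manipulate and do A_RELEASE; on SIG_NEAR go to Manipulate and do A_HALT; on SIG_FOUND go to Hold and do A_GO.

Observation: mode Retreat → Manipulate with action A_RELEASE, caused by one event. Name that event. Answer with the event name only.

SIG_FOUND

try SIG_LOST: (Retreat, SIG_LOST) → (Survey, A_GRAB)
try SIG_NEAR: (Retreat, SIG_NEAR) → (Standby, A_TURN)
try SIG_FOUND: (Retreat, SIG_FOUND) → (Manipulate, A_RELEASE)  ← matches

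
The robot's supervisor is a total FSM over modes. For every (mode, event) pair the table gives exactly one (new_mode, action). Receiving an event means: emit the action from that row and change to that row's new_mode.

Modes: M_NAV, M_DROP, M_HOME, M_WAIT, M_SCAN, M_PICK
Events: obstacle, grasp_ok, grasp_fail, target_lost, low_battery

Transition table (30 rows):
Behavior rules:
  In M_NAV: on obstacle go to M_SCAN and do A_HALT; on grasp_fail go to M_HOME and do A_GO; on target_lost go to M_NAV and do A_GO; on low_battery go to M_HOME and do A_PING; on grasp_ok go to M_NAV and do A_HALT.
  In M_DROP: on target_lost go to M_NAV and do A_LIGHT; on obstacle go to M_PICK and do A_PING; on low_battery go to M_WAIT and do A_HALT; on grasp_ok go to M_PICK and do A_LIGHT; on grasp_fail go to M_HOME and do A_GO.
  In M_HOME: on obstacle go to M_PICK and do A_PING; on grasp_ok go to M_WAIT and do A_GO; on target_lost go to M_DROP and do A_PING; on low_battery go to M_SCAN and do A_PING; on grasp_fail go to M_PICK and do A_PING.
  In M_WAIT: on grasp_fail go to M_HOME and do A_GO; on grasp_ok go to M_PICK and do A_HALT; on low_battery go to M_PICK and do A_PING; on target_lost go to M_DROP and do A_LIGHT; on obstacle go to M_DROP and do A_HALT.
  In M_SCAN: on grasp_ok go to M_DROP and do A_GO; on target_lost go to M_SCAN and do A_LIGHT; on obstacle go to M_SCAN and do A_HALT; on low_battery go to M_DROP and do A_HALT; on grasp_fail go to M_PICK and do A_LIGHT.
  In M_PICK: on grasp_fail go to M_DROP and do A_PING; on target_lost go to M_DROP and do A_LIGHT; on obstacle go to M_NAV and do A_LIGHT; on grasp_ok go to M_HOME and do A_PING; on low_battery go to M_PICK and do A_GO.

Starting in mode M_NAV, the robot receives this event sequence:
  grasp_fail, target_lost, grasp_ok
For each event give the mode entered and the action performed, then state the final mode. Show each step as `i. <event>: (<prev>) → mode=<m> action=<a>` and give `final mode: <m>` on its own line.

final mode: M_PICK

1. grasp_fail: (M_NAV) → mode=M_HOME action=A_GO
2. target_lost: (M_HOME) → mode=M_DROP action=A_PING
3. grasp_ok: (M_DROP) → mode=M_PICK action=A_LIGHT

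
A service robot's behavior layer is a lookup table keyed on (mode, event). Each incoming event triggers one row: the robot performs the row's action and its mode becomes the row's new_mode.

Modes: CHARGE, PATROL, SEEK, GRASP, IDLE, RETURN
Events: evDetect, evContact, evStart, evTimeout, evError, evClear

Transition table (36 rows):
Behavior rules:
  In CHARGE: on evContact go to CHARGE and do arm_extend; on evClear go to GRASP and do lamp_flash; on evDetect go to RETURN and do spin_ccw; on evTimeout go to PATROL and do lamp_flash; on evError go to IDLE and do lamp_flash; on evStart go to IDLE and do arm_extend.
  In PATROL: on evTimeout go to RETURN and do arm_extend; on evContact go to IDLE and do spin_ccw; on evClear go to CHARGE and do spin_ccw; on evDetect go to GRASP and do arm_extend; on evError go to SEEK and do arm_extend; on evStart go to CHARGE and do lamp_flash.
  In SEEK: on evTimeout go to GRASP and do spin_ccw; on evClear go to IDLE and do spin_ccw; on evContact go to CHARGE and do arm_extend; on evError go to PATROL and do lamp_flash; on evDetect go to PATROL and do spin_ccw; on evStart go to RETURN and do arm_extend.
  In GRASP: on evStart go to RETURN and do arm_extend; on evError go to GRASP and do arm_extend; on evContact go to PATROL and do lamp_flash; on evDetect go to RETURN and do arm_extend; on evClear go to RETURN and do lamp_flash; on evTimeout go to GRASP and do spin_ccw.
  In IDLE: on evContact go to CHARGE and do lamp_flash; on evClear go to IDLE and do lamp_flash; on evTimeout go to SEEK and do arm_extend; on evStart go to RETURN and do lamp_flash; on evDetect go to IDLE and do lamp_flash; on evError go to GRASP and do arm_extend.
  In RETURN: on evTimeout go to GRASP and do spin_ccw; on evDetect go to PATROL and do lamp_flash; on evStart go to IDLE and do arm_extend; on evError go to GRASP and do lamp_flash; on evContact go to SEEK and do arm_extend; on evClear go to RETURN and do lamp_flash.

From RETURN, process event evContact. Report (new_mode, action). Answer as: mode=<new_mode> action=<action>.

mode=SEEK action=arm_extend

current mode = RETURN; filter table to that mode:
  (RETURN, evTimeout) → (GRASP, spin_ccw)
  (RETURN, evDetect) → (PATROL, lamp_flash)
  (RETURN, evStart) → (IDLE, arm_extend)
  (RETURN, evError) → (GRASP, lamp_flash)
  (RETURN, evContact) → (SEEK, arm_extend)  ← event matches
  (RETURN, evClear) → (RETURN, lamp_flash)
event = evContact selects (SEEK, arm_extend)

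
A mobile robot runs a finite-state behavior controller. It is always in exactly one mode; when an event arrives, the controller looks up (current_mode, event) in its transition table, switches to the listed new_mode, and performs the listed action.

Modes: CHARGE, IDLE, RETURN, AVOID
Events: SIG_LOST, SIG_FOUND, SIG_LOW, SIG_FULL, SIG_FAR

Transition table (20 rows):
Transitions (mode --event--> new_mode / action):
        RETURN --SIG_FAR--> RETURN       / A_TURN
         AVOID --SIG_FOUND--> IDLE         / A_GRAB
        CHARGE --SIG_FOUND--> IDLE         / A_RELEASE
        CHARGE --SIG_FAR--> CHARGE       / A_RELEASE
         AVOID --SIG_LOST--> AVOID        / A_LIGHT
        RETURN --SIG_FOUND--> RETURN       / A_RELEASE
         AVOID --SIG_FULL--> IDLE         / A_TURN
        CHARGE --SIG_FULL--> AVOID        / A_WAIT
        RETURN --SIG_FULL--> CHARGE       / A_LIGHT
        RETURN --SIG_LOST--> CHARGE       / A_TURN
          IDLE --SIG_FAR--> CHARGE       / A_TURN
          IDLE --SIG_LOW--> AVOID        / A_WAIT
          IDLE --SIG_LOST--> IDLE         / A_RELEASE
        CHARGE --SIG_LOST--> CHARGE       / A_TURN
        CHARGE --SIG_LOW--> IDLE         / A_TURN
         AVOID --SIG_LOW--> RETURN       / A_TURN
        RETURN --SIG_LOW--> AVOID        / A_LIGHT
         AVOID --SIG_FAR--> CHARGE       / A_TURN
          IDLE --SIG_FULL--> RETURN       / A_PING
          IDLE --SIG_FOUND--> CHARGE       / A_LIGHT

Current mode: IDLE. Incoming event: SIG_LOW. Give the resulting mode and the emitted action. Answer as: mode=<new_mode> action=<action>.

mode=AVOID action=A_WAIT

current mode = IDLE; filter table to that mode:
  (IDLE, SIG_FAR) → (CHARGE, A_TURN)
  (IDLE, SIG_LOW) → (AVOID, A_WAIT)  ← event matches
  (IDLE, SIG_LOST) → (IDLE, A_RELEASE)
  (IDLE, SIG_FULL) → (RETURN, A_PING)
  (IDLE, SIG_FOUND) → (CHARGE, A_LIGHT)
event = SIG_LOW selects (AVOID, A_WAIT)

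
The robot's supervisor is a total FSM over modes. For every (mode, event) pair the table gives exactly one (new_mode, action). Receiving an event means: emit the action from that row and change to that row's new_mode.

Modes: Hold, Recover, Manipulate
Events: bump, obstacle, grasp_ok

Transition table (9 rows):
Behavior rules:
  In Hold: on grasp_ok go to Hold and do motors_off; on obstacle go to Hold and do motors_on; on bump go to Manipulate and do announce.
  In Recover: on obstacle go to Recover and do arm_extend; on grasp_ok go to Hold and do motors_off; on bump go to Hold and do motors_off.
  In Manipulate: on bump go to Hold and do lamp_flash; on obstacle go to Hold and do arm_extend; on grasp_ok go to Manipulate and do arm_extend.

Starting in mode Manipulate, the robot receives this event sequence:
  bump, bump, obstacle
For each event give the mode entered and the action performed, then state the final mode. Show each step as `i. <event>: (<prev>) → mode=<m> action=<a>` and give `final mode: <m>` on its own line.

1. bump: (Manipulate) → mode=Hold action=lamp_flash
2. bump: (Hold) → mode=Manipulate action=announce
3. obstacle: (Manipulate) → mode=Hold action=arm_extend

final mode: Hold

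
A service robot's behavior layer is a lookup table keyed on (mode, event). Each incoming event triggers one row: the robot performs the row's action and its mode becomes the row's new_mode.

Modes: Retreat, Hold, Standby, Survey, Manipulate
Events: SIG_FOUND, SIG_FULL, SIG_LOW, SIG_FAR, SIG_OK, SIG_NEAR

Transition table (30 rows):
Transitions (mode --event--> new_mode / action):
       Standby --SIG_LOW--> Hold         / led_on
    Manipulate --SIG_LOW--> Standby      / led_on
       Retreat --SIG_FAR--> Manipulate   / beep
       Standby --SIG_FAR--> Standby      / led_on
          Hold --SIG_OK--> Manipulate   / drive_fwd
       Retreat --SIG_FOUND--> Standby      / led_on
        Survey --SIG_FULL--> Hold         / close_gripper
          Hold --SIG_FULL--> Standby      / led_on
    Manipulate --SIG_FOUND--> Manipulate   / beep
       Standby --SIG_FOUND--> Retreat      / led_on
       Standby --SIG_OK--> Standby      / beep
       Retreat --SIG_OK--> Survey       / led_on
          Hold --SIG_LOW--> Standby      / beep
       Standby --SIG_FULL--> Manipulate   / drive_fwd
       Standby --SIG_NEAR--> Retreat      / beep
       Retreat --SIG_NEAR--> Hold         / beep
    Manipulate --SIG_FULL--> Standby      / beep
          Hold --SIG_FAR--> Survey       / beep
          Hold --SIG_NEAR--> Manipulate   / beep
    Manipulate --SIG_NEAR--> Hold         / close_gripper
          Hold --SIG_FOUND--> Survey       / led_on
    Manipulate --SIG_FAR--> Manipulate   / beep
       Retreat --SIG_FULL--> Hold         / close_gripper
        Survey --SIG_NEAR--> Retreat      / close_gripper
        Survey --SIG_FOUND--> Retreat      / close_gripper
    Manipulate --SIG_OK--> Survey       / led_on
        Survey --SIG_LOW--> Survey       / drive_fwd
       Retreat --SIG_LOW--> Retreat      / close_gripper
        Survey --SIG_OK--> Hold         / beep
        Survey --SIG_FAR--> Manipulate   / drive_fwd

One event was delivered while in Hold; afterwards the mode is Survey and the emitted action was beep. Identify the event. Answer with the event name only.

SIG_FAR

try SIG_FOUND: (Hold, SIG_FOUND) → (Survey, led_on)
try SIG_FULL: (Hold, SIG_FULL) → (Standby, led_on)
try SIG_LOW: (Hold, SIG_LOW) → (Standby, beep)
try SIG_FAR: (Hold, SIG_FAR) → (Survey, beep)  ← matches
try SIG_OK: (Hold, SIG_OK) → (Manipulate, drive_fwd)
try SIG_NEAR: (Hold, SIG_NEAR) → (Manipulate, beep)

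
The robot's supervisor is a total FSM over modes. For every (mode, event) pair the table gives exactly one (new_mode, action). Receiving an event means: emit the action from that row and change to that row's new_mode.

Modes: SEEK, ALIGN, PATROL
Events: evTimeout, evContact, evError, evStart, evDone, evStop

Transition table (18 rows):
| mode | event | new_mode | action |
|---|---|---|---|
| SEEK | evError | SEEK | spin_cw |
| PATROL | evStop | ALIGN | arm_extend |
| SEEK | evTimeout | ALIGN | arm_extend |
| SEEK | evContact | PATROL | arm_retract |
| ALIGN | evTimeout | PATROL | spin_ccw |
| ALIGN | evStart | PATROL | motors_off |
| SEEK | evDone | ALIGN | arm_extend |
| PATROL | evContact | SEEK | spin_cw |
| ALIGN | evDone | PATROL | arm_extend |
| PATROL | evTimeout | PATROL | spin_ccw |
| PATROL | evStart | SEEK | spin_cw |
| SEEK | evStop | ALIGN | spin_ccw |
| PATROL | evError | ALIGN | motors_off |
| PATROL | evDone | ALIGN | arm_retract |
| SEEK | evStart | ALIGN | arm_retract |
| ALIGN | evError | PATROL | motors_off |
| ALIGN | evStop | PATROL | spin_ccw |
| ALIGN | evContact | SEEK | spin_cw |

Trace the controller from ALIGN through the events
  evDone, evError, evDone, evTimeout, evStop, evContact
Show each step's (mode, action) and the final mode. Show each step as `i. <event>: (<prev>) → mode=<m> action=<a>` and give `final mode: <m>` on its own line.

final mode: SEEK

1. evDone: (ALIGN) → mode=PATROL action=arm_extend
2. evError: (PATROL) → mode=ALIGN action=motors_off
3. evDone: (ALIGN) → mode=PATROL action=arm_extend
4. evTimeout: (PATROL) → mode=PATROL action=spin_ccw
5. evStop: (PATROL) → mode=ALIGN action=arm_extend
6. evContact: (ALIGN) → mode=SEEK action=spin_cw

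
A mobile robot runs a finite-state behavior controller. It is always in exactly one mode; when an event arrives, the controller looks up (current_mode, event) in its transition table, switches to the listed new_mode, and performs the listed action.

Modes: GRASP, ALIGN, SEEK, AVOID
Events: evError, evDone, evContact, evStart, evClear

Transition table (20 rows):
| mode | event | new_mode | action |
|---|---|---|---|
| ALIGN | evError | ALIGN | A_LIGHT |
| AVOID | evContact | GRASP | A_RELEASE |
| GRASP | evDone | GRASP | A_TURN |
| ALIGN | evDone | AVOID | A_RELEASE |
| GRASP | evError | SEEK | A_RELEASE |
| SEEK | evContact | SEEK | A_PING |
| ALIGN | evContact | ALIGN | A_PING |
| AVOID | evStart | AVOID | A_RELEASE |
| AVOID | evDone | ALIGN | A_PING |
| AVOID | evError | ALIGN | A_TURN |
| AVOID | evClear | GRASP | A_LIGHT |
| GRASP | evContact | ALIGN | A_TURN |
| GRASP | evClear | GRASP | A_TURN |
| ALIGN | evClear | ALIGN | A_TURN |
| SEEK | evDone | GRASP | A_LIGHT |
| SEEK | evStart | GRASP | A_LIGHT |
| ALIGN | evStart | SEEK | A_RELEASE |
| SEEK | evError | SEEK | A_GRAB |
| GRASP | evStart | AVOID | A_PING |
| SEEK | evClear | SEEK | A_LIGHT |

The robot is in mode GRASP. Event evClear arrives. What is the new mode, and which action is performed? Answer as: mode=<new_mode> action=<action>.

mode=GRASP action=A_TURN

current mode = GRASP; filter table to that mode:
  (GRASP, evDone) → (GRASP, A_TURN)
  (GRASP, evError) → (SEEK, A_RELEASE)
  (GRASP, evContact) → (ALIGN, A_TURN)
  (GRASP, evClear) → (GRASP, A_TURN)  ← event matches
  (GRASP, evStart) → (AVOID, A_PING)
event = evClear selects (GRASP, A_TURN)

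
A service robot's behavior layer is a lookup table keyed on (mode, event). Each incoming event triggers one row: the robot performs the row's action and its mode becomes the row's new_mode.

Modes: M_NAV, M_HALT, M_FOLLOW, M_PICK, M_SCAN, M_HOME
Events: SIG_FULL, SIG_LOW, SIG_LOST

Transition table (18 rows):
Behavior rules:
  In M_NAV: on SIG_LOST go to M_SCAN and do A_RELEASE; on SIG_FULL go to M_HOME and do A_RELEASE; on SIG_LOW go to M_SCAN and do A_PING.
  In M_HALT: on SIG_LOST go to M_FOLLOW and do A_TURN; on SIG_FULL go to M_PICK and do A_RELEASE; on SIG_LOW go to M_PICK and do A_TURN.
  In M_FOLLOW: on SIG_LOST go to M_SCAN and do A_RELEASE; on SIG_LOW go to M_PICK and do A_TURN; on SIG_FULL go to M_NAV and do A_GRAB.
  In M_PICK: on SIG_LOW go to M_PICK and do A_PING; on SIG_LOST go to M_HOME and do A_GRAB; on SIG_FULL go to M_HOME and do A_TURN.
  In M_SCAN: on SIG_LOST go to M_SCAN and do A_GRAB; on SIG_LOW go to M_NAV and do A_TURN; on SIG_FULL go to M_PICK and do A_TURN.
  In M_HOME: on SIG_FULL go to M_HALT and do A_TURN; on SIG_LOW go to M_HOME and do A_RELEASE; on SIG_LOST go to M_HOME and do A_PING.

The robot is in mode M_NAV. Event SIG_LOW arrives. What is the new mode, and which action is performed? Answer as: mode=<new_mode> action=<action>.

current mode = M_NAV; filter table to that mode:
  (M_NAV, SIG_LOST) → (M_SCAN, A_RELEASE)
  (M_NAV, SIG_FULL) → (M_HOME, A_RELEASE)
  (M_NAV, SIG_LOW) → (M_SCAN, A_PING)  ← event matches
event = SIG_LOW selects (M_SCAN, A_PING)

mode=M_SCAN action=A_PING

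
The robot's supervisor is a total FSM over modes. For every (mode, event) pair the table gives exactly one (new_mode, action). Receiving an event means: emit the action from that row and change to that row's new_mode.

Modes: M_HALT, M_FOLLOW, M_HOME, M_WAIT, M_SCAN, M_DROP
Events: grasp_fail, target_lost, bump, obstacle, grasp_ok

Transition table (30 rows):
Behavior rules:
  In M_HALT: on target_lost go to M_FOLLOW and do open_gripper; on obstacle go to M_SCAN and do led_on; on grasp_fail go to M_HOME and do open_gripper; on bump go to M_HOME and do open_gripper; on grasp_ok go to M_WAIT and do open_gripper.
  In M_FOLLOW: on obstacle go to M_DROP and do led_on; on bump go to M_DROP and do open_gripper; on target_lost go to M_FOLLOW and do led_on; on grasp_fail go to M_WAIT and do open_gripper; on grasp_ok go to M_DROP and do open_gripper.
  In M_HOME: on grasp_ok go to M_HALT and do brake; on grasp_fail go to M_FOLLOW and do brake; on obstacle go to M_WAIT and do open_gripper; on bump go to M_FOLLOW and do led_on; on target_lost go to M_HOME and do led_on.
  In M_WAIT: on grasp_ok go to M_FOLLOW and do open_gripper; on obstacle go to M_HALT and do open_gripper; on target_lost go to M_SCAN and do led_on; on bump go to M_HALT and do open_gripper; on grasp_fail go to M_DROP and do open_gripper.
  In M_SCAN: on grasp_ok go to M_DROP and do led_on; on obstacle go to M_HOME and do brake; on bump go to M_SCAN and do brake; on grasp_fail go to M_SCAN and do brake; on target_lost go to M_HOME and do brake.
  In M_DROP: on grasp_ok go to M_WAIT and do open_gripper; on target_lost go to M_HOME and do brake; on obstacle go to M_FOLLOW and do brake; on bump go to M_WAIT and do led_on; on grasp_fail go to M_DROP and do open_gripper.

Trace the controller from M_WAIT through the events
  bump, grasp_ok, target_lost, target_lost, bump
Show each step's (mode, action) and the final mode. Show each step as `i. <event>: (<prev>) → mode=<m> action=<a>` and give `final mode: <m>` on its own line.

1. bump: (M_WAIT) → mode=M_HALT action=open_gripper
2. grasp_ok: (M_HALT) → mode=M_WAIT action=open_gripper
3. target_lost: (M_WAIT) → mode=M_SCAN action=led_on
4. target_lost: (M_SCAN) → mode=M_HOME action=brake
5. bump: (M_HOME) → mode=M_FOLLOW action=led_on

final mode: M_FOLLOW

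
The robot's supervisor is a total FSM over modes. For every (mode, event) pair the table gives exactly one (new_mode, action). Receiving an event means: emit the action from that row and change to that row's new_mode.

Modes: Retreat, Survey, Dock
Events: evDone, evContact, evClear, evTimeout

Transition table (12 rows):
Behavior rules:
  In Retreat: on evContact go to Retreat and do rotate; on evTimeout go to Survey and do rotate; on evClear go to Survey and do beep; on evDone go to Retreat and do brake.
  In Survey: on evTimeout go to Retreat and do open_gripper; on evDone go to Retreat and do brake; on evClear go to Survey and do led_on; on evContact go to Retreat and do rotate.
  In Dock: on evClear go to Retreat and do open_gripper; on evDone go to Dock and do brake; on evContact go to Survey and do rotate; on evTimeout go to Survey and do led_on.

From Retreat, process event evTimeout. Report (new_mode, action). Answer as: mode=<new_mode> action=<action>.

mode=Survey action=rotate

current mode = Retreat; filter table to that mode:
  (Retreat, evContact) → (Retreat, rotate)
  (Retreat, evTimeout) → (Survey, rotate)  ← event matches
  (Retreat, evClear) → (Survey, beep)
  (Retreat, evDone) → (Retreat, brake)
event = evTimeout selects (Survey, rotate)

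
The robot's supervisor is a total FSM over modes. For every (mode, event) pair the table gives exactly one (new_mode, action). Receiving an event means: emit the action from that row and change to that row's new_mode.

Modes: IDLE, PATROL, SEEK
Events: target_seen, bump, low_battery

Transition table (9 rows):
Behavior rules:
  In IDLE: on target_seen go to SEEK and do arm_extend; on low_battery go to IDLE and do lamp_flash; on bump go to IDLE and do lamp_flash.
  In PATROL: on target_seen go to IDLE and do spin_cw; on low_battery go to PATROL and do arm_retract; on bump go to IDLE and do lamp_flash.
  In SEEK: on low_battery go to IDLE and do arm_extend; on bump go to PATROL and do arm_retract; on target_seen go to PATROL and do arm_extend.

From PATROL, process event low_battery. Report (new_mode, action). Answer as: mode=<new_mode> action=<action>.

mode=PATROL action=arm_retract

current mode = PATROL; filter table to that mode:
  (PATROL, target_seen) → (IDLE, spin_cw)
  (PATROL, low_battery) → (PATROL, arm_retract)  ← event matches
  (PATROL, bump) → (IDLE, lamp_flash)
event = low_battery selects (PATROL, arm_retract)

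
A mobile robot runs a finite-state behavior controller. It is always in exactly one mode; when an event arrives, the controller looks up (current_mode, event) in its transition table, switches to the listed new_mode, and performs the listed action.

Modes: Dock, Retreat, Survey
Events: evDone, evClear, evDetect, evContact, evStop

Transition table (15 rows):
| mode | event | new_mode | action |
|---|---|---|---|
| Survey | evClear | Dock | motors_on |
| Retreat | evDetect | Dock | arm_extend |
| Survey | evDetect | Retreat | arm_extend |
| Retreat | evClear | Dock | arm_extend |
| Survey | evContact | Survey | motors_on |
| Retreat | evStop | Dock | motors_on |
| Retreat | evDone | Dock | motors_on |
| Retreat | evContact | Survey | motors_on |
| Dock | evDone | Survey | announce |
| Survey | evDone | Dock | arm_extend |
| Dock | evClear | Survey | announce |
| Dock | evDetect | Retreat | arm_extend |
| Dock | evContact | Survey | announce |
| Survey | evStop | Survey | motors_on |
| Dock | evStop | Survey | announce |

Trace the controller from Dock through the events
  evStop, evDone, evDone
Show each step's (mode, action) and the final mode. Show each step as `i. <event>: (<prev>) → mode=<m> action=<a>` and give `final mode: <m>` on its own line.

final mode: Survey

1. evStop: (Dock) → mode=Survey action=announce
2. evDone: (Survey) → mode=Dock action=arm_extend
3. evDone: (Dock) → mode=Survey action=announce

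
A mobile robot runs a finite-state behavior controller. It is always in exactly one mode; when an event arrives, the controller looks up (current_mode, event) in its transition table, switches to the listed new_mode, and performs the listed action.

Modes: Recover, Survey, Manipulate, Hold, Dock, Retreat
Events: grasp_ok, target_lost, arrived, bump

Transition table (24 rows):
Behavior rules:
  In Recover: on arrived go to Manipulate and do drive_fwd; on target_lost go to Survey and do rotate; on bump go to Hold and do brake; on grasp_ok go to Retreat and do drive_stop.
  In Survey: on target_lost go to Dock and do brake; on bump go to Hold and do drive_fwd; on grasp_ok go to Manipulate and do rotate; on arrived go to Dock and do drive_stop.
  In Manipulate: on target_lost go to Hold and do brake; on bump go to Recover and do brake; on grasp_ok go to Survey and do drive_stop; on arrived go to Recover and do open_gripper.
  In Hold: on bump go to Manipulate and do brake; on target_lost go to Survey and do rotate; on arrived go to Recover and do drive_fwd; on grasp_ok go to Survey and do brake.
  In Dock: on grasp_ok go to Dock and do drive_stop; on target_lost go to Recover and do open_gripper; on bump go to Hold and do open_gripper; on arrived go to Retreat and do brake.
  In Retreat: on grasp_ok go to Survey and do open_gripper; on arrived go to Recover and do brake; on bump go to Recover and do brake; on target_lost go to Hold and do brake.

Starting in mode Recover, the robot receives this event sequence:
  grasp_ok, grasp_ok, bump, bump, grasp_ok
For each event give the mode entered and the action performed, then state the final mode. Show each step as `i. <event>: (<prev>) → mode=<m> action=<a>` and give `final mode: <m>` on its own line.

1. grasp_ok: (Recover) → mode=Retreat action=drive_stop
2. grasp_ok: (Retreat) → mode=Survey action=open_gripper
3. bump: (Survey) → mode=Hold action=drive_fwd
4. bump: (Hold) → mode=Manipulate action=brake
5. grasp_ok: (Manipulate) → mode=Survey action=drive_stop

final mode: Survey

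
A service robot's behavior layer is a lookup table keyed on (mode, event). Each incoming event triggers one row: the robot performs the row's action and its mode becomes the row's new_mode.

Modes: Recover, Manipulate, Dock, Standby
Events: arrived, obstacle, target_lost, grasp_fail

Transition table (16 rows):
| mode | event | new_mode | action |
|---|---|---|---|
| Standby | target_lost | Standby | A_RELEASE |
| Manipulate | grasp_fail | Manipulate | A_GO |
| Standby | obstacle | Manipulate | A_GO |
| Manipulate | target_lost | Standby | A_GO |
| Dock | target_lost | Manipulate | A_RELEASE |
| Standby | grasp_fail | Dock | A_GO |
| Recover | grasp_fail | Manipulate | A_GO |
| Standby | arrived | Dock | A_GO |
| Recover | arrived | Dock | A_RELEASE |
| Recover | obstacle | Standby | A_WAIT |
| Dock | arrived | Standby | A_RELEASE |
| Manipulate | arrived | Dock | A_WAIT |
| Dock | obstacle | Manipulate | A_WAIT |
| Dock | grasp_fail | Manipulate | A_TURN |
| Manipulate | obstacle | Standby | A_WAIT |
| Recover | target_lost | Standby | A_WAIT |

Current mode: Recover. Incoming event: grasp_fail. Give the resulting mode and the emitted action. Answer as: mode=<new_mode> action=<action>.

current mode = Recover; filter table to that mode:
  (Recover, grasp_fail) → (Manipulate, A_GO)  ← event matches
  (Recover, arrived) → (Dock, A_RELEASE)
  (Recover, obstacle) → (Standby, A_WAIT)
  (Recover, target_lost) → (Standby, A_WAIT)
event = grasp_fail selects (Manipulate, A_GO)

mode=Manipulate action=A_GO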